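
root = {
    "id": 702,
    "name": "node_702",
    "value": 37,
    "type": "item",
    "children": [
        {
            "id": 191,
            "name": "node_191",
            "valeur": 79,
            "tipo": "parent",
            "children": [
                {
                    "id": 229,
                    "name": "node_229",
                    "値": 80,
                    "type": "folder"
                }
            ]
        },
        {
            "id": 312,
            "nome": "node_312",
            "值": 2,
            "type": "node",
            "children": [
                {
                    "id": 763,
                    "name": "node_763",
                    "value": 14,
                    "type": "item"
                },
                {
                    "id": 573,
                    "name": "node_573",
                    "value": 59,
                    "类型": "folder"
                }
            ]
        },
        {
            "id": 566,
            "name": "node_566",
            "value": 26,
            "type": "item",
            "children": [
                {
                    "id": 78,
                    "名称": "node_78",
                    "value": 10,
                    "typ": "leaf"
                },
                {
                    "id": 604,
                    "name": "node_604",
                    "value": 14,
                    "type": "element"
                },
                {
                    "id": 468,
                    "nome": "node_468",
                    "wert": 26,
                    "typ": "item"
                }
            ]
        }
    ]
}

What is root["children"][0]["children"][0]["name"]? "node_229"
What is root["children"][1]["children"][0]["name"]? "node_763"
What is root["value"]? 37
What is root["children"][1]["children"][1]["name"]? "node_573"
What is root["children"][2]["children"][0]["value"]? 10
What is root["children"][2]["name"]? "node_566"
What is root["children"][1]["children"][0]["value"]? 14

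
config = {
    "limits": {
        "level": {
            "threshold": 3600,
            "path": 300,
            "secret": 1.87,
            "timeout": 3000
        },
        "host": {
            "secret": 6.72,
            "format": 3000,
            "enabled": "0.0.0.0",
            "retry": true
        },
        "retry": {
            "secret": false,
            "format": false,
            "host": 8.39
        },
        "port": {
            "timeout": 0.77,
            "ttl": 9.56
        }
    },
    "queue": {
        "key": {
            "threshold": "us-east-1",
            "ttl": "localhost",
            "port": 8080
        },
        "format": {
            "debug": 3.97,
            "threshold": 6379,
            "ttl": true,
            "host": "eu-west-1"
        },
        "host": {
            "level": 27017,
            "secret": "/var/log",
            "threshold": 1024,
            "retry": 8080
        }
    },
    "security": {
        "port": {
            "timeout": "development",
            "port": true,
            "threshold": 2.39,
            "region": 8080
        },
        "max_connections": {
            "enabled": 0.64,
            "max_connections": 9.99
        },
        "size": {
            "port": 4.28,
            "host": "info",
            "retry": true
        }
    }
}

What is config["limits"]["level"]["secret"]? 1.87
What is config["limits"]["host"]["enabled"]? "0.0.0.0"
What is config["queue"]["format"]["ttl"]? True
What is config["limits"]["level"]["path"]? 300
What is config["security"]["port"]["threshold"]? 2.39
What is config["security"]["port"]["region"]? 8080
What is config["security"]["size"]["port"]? 4.28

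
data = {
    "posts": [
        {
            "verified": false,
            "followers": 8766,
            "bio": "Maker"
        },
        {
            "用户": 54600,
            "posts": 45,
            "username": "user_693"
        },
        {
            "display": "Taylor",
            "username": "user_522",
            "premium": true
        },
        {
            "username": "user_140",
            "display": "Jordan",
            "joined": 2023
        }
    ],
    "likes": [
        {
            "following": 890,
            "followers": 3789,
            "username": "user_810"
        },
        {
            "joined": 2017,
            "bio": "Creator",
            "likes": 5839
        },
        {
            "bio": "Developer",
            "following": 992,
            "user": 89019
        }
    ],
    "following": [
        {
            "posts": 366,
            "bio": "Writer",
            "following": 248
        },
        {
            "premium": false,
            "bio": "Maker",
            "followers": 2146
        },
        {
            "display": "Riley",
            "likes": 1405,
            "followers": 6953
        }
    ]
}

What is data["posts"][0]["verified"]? False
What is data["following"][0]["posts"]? 366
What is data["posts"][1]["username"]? "user_693"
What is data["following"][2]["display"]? "Riley"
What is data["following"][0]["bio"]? "Writer"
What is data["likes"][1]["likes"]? 5839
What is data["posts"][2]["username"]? "user_522"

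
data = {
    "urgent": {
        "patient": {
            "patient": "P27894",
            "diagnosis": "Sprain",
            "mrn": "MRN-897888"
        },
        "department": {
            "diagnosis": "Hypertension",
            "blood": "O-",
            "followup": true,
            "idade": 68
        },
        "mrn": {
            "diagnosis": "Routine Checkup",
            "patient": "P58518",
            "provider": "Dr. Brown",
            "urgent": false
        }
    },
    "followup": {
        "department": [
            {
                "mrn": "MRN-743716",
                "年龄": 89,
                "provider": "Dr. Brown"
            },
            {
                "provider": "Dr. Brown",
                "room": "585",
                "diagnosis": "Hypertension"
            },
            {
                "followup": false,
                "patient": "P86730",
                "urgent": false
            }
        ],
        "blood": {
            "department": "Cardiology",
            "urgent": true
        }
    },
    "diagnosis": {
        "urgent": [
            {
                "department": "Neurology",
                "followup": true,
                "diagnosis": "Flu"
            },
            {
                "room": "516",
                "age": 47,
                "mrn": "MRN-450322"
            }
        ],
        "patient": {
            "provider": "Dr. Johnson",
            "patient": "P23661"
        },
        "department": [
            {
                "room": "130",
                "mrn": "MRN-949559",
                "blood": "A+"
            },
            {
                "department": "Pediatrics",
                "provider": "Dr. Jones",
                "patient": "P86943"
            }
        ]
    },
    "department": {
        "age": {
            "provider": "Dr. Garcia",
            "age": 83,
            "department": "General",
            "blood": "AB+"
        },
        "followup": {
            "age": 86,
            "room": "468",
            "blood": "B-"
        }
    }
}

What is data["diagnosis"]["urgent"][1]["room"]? "516"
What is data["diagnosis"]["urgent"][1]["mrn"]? "MRN-450322"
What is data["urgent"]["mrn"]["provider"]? "Dr. Brown"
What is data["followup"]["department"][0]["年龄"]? 89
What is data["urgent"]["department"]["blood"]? "O-"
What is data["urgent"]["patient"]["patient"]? "P27894"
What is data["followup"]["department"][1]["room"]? "585"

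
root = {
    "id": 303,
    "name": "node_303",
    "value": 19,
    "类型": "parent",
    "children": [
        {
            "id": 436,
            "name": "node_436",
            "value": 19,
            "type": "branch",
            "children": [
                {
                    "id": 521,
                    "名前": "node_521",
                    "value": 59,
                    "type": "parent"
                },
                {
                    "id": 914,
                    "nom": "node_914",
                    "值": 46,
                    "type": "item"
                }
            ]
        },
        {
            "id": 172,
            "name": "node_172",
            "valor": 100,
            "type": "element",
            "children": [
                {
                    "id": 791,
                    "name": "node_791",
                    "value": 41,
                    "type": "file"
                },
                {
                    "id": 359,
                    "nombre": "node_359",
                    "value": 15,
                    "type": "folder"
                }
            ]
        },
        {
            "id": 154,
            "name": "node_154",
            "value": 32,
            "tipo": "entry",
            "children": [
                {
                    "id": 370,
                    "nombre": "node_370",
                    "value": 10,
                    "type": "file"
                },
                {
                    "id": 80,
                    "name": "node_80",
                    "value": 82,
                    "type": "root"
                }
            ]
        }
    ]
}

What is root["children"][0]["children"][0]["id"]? 521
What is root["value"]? 19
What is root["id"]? 303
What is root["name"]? "node_303"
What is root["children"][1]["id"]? 172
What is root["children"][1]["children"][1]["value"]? 15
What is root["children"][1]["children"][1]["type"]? "folder"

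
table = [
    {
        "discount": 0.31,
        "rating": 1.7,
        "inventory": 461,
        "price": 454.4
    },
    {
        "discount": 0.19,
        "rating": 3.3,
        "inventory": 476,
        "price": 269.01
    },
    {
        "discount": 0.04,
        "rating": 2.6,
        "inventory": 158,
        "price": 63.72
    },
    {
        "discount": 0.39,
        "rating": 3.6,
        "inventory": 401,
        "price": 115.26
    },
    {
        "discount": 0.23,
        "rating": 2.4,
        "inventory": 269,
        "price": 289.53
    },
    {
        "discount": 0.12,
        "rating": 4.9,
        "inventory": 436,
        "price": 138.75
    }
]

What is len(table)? 6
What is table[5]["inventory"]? 436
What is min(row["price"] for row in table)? 63.72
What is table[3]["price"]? 115.26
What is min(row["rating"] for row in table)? 1.7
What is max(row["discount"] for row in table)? 0.39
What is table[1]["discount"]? 0.19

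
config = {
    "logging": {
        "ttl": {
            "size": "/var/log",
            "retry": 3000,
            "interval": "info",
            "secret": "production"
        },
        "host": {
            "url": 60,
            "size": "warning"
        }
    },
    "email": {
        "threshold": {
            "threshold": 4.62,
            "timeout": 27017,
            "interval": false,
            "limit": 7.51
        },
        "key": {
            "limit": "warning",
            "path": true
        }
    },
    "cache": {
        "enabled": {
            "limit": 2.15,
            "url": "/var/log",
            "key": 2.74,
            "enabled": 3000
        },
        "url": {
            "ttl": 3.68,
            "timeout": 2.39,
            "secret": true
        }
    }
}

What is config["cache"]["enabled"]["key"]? 2.74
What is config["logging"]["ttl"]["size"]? "/var/log"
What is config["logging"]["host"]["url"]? 60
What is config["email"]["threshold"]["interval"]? False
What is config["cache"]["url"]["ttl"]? 3.68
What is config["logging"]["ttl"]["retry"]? 3000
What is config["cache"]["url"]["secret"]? True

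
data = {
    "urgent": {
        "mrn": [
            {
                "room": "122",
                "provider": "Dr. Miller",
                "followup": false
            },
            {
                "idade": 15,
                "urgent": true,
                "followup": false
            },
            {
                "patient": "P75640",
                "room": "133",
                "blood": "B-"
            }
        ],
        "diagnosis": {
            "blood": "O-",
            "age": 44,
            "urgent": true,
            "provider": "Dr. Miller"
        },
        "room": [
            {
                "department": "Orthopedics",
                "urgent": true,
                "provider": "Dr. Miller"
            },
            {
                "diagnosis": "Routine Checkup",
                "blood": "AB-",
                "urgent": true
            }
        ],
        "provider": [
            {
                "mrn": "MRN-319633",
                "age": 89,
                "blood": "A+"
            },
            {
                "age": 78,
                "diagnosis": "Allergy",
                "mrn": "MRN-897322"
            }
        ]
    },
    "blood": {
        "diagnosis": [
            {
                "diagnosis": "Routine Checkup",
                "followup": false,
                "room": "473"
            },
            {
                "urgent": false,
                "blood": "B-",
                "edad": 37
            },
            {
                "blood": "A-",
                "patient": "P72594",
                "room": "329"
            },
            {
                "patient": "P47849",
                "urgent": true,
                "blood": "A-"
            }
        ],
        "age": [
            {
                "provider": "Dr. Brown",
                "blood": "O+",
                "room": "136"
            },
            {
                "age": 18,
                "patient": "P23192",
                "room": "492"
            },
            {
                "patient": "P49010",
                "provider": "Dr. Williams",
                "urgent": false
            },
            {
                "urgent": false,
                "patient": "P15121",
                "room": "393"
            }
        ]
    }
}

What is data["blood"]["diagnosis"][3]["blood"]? "A-"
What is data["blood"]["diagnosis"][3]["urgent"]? True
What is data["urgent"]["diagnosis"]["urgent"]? True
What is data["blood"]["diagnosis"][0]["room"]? "473"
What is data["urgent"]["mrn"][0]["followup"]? False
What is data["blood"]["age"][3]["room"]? "393"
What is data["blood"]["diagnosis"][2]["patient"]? "P72594"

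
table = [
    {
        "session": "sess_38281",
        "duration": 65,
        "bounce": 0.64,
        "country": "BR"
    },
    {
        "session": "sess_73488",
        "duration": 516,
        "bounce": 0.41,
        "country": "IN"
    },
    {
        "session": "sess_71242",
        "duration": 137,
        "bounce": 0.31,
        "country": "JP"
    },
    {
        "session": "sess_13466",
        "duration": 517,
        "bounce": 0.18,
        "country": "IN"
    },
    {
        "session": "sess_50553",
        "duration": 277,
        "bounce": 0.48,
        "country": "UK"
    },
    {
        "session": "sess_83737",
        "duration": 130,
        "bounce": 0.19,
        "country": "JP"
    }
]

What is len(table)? 6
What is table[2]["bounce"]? 0.31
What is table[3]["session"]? "sess_13466"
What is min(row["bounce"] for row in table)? 0.18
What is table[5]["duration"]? 130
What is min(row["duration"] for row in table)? 65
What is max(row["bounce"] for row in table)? 0.64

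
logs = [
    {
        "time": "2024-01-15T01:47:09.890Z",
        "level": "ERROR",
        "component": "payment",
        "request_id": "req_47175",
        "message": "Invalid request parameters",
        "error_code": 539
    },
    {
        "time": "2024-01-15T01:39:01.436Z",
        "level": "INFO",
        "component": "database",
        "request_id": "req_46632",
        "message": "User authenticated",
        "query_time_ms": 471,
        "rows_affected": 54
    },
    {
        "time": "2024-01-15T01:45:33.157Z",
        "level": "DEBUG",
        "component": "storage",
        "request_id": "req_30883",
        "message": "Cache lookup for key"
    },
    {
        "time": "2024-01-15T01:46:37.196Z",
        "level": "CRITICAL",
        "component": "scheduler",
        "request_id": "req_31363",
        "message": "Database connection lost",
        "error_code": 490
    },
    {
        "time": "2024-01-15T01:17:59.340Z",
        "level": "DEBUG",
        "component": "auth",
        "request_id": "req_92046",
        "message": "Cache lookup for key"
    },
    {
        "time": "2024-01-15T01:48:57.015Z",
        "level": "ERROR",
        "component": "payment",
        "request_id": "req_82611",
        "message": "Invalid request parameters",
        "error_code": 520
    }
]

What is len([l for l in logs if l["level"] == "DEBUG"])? 2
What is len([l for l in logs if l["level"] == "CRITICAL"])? 1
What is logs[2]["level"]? "DEBUG"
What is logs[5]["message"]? "Invalid request parameters"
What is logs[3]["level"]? "CRITICAL"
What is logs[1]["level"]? "INFO"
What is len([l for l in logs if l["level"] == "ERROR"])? 2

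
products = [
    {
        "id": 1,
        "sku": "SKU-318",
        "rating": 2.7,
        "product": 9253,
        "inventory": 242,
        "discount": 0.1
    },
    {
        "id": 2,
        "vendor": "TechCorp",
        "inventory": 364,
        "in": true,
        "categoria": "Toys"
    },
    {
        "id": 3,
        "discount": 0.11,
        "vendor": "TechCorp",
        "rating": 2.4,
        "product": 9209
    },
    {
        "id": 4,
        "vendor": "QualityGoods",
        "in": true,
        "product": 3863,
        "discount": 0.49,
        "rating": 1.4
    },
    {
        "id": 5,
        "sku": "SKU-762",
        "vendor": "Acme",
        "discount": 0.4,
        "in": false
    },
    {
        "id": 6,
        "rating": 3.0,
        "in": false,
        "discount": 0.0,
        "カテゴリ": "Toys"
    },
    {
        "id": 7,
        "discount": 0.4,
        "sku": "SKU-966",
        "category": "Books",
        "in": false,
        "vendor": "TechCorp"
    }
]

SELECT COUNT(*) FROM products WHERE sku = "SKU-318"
1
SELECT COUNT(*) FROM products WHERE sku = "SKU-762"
1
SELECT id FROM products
[1, 2, 3, 4, 5, 6, 7]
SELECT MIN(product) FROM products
3863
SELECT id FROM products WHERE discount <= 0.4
[1, 3, 5, 6, 7]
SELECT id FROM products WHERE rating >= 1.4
[1, 3, 4, 6]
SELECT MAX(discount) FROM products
0.49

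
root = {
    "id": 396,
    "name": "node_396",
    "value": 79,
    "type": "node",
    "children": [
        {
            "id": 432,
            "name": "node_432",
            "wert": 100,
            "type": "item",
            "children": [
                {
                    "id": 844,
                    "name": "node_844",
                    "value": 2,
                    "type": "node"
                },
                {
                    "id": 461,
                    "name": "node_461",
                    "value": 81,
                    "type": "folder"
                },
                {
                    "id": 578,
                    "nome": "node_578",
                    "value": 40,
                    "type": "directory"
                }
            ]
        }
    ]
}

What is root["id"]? 396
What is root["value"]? 79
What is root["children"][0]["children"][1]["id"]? 461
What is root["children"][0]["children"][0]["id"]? 844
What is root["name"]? "node_396"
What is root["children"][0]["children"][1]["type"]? "folder"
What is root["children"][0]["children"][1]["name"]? "node_461"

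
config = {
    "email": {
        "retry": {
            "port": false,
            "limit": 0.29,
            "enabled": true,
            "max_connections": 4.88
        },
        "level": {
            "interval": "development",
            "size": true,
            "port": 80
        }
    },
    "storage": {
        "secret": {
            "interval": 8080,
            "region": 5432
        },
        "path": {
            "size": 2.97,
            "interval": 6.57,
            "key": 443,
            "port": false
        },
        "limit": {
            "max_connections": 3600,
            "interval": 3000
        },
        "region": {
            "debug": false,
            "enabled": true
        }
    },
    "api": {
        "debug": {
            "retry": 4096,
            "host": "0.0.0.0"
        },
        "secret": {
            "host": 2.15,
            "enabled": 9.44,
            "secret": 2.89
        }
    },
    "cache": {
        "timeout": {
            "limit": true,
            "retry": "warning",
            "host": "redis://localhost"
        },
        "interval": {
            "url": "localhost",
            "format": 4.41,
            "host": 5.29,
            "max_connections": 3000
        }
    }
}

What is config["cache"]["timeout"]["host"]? "redis://localhost"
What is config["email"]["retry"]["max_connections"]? 4.88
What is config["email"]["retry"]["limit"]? 0.29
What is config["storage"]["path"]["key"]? 443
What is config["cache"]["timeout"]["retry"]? "warning"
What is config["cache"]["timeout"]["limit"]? True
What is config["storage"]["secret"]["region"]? 5432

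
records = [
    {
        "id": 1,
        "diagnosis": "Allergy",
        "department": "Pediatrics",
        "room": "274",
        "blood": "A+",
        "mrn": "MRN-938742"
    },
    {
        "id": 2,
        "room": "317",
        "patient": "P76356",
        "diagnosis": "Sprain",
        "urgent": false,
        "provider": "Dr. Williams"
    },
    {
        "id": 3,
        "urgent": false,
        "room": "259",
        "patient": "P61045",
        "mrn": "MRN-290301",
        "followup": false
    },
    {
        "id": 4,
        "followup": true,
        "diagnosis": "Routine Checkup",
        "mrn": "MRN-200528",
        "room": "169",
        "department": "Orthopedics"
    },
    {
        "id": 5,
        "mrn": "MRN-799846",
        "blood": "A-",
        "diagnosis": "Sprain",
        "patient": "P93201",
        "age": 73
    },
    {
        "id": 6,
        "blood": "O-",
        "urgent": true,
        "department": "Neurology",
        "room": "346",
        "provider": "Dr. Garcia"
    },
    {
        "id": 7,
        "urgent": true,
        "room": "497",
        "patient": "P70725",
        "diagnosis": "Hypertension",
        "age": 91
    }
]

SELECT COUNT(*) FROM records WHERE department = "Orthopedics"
1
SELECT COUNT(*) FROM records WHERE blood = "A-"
1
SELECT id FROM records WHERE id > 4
[5, 6, 7]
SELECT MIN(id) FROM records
1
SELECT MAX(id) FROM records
7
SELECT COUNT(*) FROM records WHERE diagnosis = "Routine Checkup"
1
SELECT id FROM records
[1, 2, 3, 4, 5, 6, 7]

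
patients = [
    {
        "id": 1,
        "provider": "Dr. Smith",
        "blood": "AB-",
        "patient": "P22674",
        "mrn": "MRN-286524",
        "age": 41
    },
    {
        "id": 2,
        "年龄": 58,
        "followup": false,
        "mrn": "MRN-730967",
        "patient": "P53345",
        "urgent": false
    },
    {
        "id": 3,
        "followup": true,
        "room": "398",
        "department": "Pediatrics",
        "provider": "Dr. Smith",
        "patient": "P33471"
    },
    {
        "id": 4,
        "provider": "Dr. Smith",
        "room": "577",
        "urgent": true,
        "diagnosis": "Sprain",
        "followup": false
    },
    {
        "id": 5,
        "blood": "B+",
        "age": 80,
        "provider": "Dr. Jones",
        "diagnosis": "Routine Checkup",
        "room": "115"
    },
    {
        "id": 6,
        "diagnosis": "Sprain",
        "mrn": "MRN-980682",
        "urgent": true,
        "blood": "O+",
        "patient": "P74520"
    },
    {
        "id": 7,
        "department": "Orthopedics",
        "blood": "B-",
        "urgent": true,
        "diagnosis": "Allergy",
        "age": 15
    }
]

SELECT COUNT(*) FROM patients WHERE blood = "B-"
1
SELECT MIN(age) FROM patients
15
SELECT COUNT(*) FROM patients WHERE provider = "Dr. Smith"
3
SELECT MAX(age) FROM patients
80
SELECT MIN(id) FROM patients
1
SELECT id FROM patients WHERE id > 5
[6, 7]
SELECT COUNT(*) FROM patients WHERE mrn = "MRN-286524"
1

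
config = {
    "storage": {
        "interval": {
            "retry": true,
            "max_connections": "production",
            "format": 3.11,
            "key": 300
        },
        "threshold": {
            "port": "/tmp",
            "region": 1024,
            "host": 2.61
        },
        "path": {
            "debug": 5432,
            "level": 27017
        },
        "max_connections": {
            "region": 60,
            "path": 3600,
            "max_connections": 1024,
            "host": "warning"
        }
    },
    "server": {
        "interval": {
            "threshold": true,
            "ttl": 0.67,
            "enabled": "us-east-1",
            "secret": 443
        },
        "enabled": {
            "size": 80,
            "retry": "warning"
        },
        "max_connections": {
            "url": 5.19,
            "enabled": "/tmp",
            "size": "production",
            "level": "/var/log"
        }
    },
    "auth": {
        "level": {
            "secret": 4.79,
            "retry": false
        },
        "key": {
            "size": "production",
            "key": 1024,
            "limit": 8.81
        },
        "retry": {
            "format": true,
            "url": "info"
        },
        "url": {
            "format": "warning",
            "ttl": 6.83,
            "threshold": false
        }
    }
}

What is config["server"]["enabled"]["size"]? 80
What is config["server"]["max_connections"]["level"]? "/var/log"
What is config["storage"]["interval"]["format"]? 3.11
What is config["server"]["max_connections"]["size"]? "production"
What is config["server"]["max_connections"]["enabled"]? "/tmp"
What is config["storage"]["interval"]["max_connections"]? "production"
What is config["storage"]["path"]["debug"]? 5432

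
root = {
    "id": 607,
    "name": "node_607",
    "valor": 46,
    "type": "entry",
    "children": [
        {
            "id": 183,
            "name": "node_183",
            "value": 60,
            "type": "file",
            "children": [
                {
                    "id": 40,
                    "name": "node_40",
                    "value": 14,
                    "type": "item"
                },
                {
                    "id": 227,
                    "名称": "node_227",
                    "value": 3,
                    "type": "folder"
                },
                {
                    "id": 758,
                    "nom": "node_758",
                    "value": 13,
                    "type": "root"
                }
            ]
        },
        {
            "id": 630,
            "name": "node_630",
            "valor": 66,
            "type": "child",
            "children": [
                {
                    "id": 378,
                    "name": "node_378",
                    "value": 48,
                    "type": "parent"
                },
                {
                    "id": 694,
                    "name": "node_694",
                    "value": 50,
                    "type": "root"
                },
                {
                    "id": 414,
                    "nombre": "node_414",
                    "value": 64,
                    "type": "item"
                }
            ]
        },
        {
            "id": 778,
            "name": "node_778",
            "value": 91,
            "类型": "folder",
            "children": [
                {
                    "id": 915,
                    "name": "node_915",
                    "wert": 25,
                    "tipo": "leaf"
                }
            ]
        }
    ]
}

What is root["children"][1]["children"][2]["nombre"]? "node_414"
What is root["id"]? 607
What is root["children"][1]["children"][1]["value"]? 50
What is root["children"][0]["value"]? 60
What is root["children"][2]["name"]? "node_778"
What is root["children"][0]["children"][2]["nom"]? "node_758"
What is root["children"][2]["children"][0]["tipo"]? "leaf"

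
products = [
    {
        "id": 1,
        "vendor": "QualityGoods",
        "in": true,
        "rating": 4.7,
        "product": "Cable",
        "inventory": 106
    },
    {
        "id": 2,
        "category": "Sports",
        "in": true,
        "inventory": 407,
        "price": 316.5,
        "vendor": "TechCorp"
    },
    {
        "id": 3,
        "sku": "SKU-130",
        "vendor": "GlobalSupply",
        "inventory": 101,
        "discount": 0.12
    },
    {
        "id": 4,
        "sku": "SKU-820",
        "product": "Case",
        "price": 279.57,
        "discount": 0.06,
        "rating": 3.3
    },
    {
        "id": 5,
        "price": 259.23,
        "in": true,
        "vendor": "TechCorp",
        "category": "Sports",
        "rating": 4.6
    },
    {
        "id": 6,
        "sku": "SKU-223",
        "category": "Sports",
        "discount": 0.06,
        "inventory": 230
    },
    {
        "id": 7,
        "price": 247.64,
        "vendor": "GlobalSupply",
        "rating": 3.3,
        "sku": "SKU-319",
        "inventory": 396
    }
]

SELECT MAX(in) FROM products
True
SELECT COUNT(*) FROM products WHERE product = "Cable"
1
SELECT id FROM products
[1, 2, 3, 4, 5, 6, 7]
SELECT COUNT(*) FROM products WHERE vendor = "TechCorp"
2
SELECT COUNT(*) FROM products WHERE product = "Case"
1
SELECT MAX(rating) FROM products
4.7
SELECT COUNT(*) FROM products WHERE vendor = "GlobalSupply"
2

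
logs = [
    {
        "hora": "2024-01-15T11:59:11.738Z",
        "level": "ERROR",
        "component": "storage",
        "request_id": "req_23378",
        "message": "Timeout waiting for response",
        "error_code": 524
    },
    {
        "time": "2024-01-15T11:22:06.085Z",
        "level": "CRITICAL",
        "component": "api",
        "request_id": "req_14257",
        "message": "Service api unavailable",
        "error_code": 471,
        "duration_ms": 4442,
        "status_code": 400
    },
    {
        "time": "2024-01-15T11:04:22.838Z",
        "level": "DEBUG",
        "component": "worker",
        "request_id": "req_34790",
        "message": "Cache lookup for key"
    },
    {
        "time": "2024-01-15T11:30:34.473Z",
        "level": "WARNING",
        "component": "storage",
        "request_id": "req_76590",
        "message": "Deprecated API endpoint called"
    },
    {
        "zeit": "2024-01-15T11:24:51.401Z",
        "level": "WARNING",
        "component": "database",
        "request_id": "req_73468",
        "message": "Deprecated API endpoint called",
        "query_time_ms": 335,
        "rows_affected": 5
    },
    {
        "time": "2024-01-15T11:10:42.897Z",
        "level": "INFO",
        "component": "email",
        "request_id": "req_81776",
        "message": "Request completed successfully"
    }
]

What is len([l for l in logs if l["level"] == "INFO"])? 1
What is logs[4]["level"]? "WARNING"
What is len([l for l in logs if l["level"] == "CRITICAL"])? 1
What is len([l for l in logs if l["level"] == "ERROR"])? 1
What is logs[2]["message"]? "Cache lookup for key"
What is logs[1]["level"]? "CRITICAL"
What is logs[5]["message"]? "Request completed successfully"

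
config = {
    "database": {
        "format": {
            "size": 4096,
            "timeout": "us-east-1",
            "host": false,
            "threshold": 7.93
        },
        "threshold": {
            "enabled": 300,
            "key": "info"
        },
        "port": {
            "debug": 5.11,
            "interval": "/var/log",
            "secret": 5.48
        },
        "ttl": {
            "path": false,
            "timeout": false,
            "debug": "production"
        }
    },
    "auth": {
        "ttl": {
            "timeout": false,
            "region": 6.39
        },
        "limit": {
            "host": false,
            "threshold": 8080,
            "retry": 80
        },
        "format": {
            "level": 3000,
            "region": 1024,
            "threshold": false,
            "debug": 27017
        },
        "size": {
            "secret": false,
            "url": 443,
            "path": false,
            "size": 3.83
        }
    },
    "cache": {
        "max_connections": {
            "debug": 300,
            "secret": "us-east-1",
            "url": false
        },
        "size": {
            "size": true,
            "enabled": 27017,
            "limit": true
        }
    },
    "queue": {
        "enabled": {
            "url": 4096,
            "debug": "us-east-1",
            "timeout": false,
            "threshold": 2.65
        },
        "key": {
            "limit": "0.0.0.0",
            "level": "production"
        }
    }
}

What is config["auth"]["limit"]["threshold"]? 8080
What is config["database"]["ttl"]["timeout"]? False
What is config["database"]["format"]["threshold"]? 7.93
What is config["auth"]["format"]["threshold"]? False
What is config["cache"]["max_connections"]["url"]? False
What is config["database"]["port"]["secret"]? 5.48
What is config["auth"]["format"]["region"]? 1024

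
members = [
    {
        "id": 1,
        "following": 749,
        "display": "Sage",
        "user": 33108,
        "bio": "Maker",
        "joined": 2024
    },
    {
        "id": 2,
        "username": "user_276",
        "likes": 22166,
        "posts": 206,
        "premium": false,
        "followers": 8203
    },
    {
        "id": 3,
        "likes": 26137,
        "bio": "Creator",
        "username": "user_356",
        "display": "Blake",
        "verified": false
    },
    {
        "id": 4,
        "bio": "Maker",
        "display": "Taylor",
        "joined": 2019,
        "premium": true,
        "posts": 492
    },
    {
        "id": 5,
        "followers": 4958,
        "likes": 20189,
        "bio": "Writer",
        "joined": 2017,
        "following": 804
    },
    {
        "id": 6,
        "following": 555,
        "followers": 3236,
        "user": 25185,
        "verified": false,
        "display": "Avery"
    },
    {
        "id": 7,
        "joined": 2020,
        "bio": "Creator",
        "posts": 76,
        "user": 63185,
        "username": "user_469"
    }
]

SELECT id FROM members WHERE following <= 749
[1, 6]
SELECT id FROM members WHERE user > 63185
[]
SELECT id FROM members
[1, 2, 3, 4, 5, 6, 7]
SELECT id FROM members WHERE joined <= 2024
[1, 4, 5, 7]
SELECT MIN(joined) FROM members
2017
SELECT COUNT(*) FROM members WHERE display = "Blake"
1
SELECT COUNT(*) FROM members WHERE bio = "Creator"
2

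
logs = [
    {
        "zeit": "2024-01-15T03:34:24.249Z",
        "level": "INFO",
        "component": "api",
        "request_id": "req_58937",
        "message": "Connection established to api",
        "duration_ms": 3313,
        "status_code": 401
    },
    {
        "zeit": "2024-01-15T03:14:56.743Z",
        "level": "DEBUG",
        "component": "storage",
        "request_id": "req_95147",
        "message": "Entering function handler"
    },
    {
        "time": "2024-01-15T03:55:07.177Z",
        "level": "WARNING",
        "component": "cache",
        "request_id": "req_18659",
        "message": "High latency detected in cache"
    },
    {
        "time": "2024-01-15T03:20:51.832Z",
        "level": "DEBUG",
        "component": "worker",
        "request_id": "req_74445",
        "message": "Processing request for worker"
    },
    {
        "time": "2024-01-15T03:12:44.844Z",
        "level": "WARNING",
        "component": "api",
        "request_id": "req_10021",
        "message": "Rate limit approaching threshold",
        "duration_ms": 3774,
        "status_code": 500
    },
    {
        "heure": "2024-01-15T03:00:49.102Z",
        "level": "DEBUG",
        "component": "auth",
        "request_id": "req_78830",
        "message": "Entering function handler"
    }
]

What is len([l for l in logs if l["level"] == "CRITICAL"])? 0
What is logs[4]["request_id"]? "req_10021"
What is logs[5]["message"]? "Entering function handler"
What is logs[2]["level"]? "WARNING"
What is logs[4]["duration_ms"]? 3774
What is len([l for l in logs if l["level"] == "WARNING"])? 2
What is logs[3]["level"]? "DEBUG"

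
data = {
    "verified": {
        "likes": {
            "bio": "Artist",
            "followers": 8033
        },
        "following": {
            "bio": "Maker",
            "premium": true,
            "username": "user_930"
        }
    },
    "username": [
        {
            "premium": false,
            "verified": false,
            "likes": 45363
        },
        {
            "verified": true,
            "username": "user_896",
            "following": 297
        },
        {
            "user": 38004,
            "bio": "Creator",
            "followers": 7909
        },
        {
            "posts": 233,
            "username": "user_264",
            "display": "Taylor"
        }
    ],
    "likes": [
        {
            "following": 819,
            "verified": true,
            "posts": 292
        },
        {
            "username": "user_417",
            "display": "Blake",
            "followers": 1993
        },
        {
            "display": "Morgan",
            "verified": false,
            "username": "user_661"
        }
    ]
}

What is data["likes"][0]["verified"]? True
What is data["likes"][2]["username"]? "user_661"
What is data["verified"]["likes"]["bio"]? "Artist"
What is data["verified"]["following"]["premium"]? True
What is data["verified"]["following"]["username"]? "user_930"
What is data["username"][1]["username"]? "user_896"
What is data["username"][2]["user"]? 38004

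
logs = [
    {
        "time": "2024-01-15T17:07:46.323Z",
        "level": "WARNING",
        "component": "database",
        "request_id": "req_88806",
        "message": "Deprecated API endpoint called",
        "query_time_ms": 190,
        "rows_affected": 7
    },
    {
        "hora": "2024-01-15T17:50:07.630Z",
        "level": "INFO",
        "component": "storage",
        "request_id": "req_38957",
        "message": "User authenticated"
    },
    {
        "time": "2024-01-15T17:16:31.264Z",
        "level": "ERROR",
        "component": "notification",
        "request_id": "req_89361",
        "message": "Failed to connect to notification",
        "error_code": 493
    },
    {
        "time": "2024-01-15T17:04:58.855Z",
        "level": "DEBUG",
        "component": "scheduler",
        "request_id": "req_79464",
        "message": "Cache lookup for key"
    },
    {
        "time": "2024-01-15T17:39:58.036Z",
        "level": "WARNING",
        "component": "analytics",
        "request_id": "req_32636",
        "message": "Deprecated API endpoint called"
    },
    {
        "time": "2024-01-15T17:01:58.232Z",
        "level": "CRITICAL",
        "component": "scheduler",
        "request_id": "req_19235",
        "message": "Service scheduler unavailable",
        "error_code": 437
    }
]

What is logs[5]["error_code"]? 437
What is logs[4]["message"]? "Deprecated API endpoint called"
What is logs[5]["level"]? "CRITICAL"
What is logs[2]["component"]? "notification"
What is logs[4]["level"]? "WARNING"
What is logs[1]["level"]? "INFO"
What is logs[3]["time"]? "2024-01-15T17:04:58.855Z"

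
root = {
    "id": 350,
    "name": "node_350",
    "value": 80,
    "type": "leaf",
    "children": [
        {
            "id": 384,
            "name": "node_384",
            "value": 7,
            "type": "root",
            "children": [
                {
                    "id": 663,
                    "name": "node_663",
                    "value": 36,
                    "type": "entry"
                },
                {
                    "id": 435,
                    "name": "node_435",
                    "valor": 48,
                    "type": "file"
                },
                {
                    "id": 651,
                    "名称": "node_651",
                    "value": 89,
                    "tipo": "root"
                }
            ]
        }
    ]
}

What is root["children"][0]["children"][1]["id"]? 435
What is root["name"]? "node_350"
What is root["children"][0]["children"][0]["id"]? 663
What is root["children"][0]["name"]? "node_384"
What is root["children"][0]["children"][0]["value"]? 36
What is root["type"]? "leaf"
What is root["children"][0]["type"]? "root"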